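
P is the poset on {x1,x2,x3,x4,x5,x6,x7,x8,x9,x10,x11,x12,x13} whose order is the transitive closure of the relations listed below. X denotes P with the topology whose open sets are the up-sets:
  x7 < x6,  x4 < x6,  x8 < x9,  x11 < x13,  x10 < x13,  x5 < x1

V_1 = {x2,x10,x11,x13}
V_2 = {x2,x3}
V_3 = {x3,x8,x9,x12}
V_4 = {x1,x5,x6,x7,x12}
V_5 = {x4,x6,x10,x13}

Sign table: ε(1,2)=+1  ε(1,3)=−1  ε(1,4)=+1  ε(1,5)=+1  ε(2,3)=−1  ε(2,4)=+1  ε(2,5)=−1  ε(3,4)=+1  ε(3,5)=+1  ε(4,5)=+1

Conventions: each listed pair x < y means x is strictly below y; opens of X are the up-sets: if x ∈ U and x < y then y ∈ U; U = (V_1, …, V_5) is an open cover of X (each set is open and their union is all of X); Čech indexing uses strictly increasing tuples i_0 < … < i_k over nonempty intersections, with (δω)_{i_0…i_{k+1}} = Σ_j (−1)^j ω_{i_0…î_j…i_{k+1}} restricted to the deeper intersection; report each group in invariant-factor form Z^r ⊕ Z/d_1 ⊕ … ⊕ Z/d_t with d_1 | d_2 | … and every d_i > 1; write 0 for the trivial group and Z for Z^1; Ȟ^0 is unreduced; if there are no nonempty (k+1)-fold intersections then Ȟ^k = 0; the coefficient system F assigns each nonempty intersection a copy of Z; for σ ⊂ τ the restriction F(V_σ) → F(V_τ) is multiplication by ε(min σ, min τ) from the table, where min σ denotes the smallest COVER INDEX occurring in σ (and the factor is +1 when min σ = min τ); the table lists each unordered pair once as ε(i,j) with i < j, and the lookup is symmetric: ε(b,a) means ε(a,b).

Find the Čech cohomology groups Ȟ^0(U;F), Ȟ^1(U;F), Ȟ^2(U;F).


intersection data:
  V12={x2} V15={x10,x13} V23={x3} V34={x12} V45={x6}
C dims 5,5; δ0: rk 5, SNF 1^4·2
Ȟ^0 = (5 − 5) − 0 = 0, so Ȟ^0 ≅ 0
Ȟ^1 = (5 − 0) − 5 = 0 plus torsion [2], so Ȟ^1 ≅ Z/2
Ȟ^2 = (0 − 0) − 0 = 0, so Ȟ^2 ≅ 0

Ȟ^0 ≅ 0, Ȟ^1 ≅ Z/2, Ȟ^2 ≅ 0


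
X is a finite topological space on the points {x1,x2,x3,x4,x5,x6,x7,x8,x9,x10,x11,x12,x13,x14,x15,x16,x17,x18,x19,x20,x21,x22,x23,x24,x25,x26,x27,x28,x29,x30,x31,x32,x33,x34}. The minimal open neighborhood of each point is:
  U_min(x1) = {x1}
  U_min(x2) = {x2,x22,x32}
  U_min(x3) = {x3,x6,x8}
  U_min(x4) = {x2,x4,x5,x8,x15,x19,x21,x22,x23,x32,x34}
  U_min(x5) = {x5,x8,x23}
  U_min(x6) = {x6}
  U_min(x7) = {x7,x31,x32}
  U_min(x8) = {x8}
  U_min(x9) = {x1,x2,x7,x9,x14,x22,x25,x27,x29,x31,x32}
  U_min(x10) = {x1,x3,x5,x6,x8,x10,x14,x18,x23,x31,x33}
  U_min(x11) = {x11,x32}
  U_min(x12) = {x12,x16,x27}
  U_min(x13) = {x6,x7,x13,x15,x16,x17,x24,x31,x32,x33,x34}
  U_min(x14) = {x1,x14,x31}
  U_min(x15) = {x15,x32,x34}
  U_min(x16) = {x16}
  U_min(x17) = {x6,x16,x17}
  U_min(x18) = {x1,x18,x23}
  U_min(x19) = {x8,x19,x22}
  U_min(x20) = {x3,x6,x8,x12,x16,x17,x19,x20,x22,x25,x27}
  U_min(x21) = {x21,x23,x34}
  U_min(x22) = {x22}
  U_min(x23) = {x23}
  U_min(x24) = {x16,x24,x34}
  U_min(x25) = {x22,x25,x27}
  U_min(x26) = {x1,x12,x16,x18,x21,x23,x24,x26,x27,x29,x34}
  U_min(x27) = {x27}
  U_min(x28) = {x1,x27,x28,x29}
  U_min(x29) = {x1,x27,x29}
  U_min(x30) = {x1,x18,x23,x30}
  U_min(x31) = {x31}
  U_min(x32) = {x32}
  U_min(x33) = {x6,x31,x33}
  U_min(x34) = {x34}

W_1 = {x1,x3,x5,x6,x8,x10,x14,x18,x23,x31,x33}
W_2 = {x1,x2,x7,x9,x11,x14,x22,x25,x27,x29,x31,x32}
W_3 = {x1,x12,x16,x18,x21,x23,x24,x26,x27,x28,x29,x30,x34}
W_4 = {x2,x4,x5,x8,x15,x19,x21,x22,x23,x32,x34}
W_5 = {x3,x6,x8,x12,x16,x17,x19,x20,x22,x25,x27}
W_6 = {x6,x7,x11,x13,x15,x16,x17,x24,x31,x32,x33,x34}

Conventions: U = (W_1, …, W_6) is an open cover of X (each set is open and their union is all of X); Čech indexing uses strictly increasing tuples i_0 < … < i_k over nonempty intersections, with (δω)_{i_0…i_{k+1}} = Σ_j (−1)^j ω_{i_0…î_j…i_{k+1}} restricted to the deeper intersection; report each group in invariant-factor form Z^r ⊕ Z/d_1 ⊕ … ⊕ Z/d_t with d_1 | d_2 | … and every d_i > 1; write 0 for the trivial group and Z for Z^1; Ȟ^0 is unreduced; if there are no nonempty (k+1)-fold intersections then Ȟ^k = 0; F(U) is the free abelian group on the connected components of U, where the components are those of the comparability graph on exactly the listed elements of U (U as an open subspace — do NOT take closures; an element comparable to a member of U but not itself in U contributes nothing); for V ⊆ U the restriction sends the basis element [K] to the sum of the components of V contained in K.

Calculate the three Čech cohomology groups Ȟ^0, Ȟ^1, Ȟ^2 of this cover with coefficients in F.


Ȟ^0 = Z, Ȟ^1 = 0 and Ȟ^2 = Z/2

nerve simplices:
  W12={x1,x14,x31} W13={x1,x18,x23} W14={x5,x8,x23} W15={x3,x6,x8} W16={x6,x31,x33} W23={x1,x27,x29} W24={x2,x22,x32} W25={x22,x25,x27} W26={x7,x11,x31,x32} W34={x21,x23,x34} W35={x12,x16,x27} W36={x16,x24,x34} W45={x8,x19,x22} W46={x15,x32,x34} W56={x6,x16,x17}
  W123={x1} W126={x31} W134={x23} W145={x8} W156={x6} W235={x27} W245={x22} W246={x32} W346={x34} W356={x16}
components per intersection:
  W1: {x1,x3,x5,x6,x8,x10,x14,x18,x23,x31,x33}
  W2: {x1,x2,x7,x9,x11,x14,x22,x25,x27,x29,x31,x32}
  W3: {x1,x12,x16,x18,x21,x23,x24,x26,x27,x28,x29,x30,x34}
  W4: {x2,x4,x5,x8,x15,x19,x21,x22,x23,x32,x34}
  W5: {x3,x6,x8,x12,x16,x17,x19,x20,x22,x25,x27}
  W6: {x6,x7,x11,x13,x15,x16,x17,x24,x31,x32,x33,x34}
  W12: {x1,x14,x31}
  W13: {x1,x18,x23}
  W14: {x5,x8,x23}
  W15: {x3,x6,x8}
  W16: {x6,x31,x33}
  W23: {x1,x27,x29}
  W24: {x2,x22,x32}
  W25: {x22,x25,x27}
  W26: {x7,x11,x31,x32}
  W34: {x21,x23,x34}
  W35: {x12,x16,x27}
  W36: {x16,x24,x34}
  W45: {x8,x19,x22}
  W46: {x15,x32,x34}
  W56: {x6,x16,x17}
  W123: {x1}
  W126: {x31}
  W134: {x23}
  W145: {x8}
  W156: {x6}
  W235: {x27}
  W245: {x22}
  W246: {x32}
  W346: {x34}
  W356: {x16}
C dims 6,15,10; δ0: rk 5, SNF 1^5; δ1: rk 10, SNF 1^9·2
degree 0: 6−5−0 = 1 → Ȟ^0 ≅ Z
degree 1: 15−10−5 = 0 → Ȟ^1 ≅ 0
degree 2: 10−0−10 = 0 plus torsion [2] → Ȟ^2 ≅ Z/2


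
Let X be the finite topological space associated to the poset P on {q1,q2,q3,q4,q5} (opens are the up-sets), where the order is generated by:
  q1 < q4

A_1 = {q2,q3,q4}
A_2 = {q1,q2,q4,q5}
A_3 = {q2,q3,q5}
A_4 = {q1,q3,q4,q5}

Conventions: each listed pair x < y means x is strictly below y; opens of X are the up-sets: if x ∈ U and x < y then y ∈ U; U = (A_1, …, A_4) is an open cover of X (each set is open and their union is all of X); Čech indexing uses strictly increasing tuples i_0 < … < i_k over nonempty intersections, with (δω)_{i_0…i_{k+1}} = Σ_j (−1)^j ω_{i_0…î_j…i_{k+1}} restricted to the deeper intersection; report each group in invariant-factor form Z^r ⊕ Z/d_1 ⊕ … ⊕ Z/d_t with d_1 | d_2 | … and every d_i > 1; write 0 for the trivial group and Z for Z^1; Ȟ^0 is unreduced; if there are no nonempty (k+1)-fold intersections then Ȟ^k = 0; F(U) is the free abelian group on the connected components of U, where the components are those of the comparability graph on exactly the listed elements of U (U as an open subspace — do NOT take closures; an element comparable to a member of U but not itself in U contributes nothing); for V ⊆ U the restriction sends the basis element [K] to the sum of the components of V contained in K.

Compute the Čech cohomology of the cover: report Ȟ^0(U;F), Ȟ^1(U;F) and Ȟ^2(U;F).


nonempty intersections:
  A12={q2,q4} A13={q2,q3} A14={q3,q4} A23={q2,q5} A24={q1,q4,q5} A34={q3,q5}
  A123={q2} A124={q4} A134={q3} A234={q5}
components per intersection:
  A1: {q2} {q3} {q4}
  A2: {q1,q4} {q2} {q5}
  A3: {q2} {q3} {q5}
  A4: {q1,q4} {q3} {q5}
  A12: {q2} {q4}
  A13: {q2} {q3}
  A14: {q3} {q4}
  A23: {q2} {q5}
  A24: {q1,q4} {q5}
  A34: {q3} {q5}
  A123: {q2}
  A124: {q4}
  A134: {q3}
  A234: {q5}
C dims 12,12,4; δ0: rk 8, SNF 1^8; δ1: rk 4, SNF 1^4
Ȟ^0: (12−8)−0=4 ⇒ Z^4
Ȟ^1: (12−4)−8=0 ⇒ 0
Ȟ^2: (4−0)−4=0 ⇒ 0

Ȟ^0 ≅ Z^4; Ȟ^1 ≅ 0; Ȟ^2 ≅ 0


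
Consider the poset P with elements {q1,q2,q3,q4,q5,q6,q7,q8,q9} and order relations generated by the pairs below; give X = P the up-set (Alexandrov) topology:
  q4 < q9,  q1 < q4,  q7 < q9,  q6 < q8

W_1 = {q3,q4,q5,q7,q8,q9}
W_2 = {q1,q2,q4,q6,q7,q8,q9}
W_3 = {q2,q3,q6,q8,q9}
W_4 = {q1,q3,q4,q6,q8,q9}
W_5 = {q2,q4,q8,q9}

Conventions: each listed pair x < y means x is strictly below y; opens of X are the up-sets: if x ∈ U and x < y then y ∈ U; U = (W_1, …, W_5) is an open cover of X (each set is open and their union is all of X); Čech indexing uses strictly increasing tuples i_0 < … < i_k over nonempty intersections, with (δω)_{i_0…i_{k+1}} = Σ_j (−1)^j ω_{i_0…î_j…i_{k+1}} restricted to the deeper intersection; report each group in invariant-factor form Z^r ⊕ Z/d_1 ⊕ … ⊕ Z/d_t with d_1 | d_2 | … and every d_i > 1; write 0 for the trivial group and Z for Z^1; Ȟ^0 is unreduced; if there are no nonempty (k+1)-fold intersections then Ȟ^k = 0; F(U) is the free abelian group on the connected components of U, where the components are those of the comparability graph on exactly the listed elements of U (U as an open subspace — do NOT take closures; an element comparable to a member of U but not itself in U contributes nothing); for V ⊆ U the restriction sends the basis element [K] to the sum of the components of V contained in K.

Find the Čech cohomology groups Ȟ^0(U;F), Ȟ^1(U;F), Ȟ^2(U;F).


Ȟ^0(U;F) ≅ Z^5,  Ȟ^1(U;F) ≅ 0,  Ȟ^2(U;F) ≅ 0

nonempty overlaps:
  W12={q4,q7,q8,q9} W13={q3,q8,q9} W14={q3,q4,q8,q9} W15={q4,q8,q9} W23={q2,q6,q8,q9} W24={q1,q4,q6,q8,q9} W25={q2,q4,q8,q9} W34={q3,q6,q8,q9} W35={q2,q8,q9} W45={q4,q8,q9}
  W123={q8,q9} W124={q4,q8,q9} W125={q4,q8,q9} W134={q3,q8,q9} W135={q8,q9} W145={q4,q8,q9} W234={q6,q8,q9} W235={q2,q8,q9} W245={q4,q8,q9} W345={q8,q9}
  W1234={q8,q9} W1235={q8,q9} W1245={q4,q8,q9} W1345={q8,q9} W2345={q8,q9}
  W12345={q8,q9}
components per intersection:
  W1: {q3} {q4,q7,q9} {q5} {q8}
  W2: {q1,q4,q7,q9} {q2} {q6,q8}
  W3: {q2} {q3} {q6,q8} {q9}
  W4: {q1,q4,q9} {q3} {q6,q8}
  W5: {q2} {q4,q9} {q8}
  W12: {q4,q7,q9} {q8}
  W13: {q3} {q8} {q9}
  W14: {q3} {q4,q9} {q8}
  W15: {q4,q9} {q8}
  W23: {q2} {q6,q8} {q9}
  W24: {q1,q4,q9} {q6,q8}
  W25: {q2} {q4,q9} {q8}
  W34: {q3} {q6,q8} {q9}
  W35: {q2} {q8} {q9}
  W45: {q4,q9} {q8}
  W123: {q8} {q9}
  W124: {q4,q9} {q8}
  W125: {q4,q9} {q8}
  W134: {q3} {q8} {q9}
  W135: {q8} {q9}
  W145: {q4,q9} {q8}
  W234: {q6,q8} {q9}
  W235: {q2} {q8} {q9}
  W245: {q4,q9} {q8}
  W345: {q8} {q9}
  W1234: {q8} {q9}
  W1235: {q8} {q9}
  W1245: {q4,q9} {q8}
  W1345: {q8} {q9}
  W2345: {q8} {q9}
  W12345: {q8} {q9}
C dims 17,26,22,10; δ0: rk 12, SNF 1^12; δ1: rk 14, SNF 1^14; δ2: rk 8, SNF 1^8
degree 0: 17−12−0 = 5 → Ȟ^0 ≅ Z^5
degree 1: 26−14−12 = 0 → Ȟ^1 ≅ 0
degree 2: 22−8−14 = 0 → Ȟ^2 ≅ 0


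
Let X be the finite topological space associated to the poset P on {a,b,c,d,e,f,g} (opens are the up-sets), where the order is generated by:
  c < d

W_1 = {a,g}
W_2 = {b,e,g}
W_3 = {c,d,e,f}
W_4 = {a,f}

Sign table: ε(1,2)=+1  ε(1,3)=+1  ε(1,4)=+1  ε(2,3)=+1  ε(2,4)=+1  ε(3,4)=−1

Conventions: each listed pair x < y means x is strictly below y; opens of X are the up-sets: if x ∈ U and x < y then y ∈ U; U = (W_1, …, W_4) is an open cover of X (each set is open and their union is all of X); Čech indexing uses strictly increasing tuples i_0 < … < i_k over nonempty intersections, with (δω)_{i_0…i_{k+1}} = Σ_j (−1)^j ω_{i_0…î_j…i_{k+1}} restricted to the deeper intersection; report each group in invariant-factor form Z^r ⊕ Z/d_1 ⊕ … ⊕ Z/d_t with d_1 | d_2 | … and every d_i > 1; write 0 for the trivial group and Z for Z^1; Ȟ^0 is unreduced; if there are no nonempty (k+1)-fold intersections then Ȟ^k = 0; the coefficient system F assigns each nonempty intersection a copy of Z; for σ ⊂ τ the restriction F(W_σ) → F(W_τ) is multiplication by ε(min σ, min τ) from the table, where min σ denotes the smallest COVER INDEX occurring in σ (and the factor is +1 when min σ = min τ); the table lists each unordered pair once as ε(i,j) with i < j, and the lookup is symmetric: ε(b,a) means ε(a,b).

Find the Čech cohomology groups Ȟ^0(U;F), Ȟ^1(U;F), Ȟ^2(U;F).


Ȟ^0 = 0,  Ȟ^1 = Z/2,  Ȟ^2 = 0

nonempty overlaps:
  W12={g} W14={a} W23={e} W34={f}
C dims 4,4; δ0: rk 4, SNF 1^3·2
degree 0: 4−4−0 = 0 → Ȟ^0 ≅ 0
degree 1: 4−0−4 = 0 plus torsion [2] → Ȟ^1 ≅ Z/2
degree 2: 0−0−0 = 0 → Ȟ^2 ≅ 0


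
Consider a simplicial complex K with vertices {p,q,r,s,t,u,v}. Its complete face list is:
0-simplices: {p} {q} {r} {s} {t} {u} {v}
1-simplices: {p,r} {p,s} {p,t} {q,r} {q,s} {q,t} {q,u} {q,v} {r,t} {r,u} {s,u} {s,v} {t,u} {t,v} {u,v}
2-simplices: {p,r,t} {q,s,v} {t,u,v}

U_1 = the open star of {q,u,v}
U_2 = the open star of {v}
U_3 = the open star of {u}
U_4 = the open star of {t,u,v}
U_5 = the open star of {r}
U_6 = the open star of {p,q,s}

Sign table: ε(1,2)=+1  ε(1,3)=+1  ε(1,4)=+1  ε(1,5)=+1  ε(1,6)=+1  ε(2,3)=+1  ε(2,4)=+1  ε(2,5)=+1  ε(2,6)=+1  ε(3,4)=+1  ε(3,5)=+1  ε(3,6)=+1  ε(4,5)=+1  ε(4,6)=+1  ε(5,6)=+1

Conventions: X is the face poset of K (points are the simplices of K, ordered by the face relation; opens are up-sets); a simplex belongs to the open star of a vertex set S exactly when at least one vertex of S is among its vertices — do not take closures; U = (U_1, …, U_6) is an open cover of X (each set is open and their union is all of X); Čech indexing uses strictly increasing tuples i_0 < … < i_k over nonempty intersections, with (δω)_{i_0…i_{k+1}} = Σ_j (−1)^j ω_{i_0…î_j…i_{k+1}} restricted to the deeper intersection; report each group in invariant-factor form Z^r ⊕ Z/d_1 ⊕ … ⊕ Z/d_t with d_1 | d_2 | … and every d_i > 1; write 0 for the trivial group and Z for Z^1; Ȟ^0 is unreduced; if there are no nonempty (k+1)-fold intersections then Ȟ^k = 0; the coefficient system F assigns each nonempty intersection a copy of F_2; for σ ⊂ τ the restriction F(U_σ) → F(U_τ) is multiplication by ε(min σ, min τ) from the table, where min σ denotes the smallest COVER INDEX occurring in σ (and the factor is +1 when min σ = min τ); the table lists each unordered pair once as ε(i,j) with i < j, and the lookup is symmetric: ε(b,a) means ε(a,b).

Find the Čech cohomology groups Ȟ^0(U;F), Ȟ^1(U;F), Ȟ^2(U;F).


Ȟ^0(U;F) ≅ Z/2,  Ȟ^1(U;F) ≅ 0,  Ȟ^2(U;F) ≅ Z/2

cover nerve:
  U1={{q},{u},{v},{q,r},{q,s},{q,t},{q,u},{q,v},{r,u},{s,u},{s,v},{t,u},{t,v},{u,v},{q,s,v},{t,u,v}} U2={{v},{q,v},{s,v},{t,v},{u,v},{q,s,v},{t,u,v}} U3={{u},{q,u},{r,u},{s,u},{t,u},{u,v},{t,u,v}} U4={{t},{u},{v},{p,t},{q,t},{q,u},{q,v},{r,t},{r,u},{s,u},{s,v},{t,u},{t,v},{u,v},{p,r,t},{q,s,v},{t,u,v}} U5={{r},{p,r},{q,r},{r,t},{r,u},{p,r,t}} U6={{p},{q},{s},{p,r},{p,s},{p,t},{q,r},{q,s},{q,t},{q,u},{q,v},{s,u},{s,v},{p,r,t},{q,s,v}}
  U12={{v},{q,v},{s,v},{t,v},{u,v},{q,s,v},{t,u,v}} U13={{u},{q,u},{r,u},{s,u},{t,u},{u,v},{t,u,v}} U14={{u},{v},{q,t},{q,u},{q,v},{r,u},{s,u},{s,v},{t,u},{t,v},{u,v},{q,s,v},{t,u,v}} U15={{q,r},{r,u}} U16={{q},{q,r},{q,s},{q,t},{q,u},{q,v},{s,u},{s,v},{q,s,v}} U23={{u,v},{t,u,v}} U24={{v},{q,v},{s,v},{t,v},{u,v},{q,s,v},{t,u,v}} U26={{q,v},{s,v},{q,s,v}} U34={{u},{q,u},{r,u},{s,u},{t,u},{u,v},{t,u,v}} U35={{r,u}} U36={{q,u},{s,u}} U45={{r,t},{r,u},{p,r,t}} U46={{p,t},{q,t},{q,u},{q,v},{s,u},{s,v},{p,r,t},{q,s,v}} U56={{p,r},{q,r},{p,r,t}}
  U123={{u,v},{t,u,v}} U124={{v},{q,v},{s,v},{t,v},{u,v},{q,s,v},{t,u,v}} U126={{q,v},{s,v},{q,s,v}} U134={{u},{q,u},{r,u},{s,u},{t,u},{u,v},{t,u,v}} U135={{r,u}} U136={{q,u},{s,u}} U145={{r,u}} U146={{q,t},{q,u},{q,v},{s,u},{s,v},{q,s,v}} U156={{q,r}} U234={{u,v},{t,u,v}} U246={{q,v},{s,v},{q,s,v}} U345={{r,u}} U346={{q,u},{s,u}} U456={{p,r,t}}
  U1234={{u,v},{t,u,v}} U1246={{q,v},{s,v},{q,s,v}} U1345={{r,u}} U1346={{q,u},{s,u}}
C dims 6,14,14,4; δ0: rk_F2 5; δ1: rk_F2 9; δ2: rk_F2 4
Ȟ^0: (6−5)−0=1 ⇒ Z/2
Ȟ^1: (14−9)−5=0 ⇒ 0
Ȟ^2: (14−4)−9=1 ⇒ Z/2


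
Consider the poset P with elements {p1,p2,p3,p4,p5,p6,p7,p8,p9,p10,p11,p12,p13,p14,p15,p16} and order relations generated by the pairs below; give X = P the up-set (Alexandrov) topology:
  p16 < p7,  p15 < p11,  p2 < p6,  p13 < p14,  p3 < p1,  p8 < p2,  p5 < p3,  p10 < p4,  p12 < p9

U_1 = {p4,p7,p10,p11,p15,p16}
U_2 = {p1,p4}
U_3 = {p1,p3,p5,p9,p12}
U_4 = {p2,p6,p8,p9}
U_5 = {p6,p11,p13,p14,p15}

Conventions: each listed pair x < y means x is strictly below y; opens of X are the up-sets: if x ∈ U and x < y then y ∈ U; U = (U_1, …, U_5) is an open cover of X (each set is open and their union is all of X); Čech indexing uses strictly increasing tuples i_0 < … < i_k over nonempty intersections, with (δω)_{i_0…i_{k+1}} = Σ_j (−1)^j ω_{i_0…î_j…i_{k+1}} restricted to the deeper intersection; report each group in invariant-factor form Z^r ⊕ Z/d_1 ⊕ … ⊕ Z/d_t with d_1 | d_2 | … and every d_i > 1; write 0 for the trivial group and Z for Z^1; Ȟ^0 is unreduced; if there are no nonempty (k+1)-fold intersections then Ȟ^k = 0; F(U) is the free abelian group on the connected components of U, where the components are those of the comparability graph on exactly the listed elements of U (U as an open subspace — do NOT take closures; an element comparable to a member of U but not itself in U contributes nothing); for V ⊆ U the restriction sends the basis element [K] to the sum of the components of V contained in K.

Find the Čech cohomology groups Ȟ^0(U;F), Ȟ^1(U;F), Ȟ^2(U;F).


intersection data:
  U12={p4} U15={p11,p15} U23={p1} U34={p9} U45={p6}
components per intersection:
  U1: {p4,p10} {p7,p16} {p11,p15}
  U2: {p1} {p4}
  U3: {p1,p3,p5} {p9,p12}
  U4: {p2,p6,p8} {p9}
  U5: {p6} {p11,p15} {p13,p14}
  U12: {p4}
  U15: {p11,p15}
  U23: {p1}
  U34: {p9}
  U45: {p6}
C dims 12,5; δ0: rk 5, SNF 1^5
Ȟ^0 = (12 − 5) − 0 = 7, so Ȟ^0 ≅ Z^7
Ȟ^1 = (5 − 0) − 5 = 0, so Ȟ^1 ≅ 0
Ȟ^2 = (0 − 0) − 0 = 0, so Ȟ^2 ≅ 0

Ȟ^0(U;F) ≅ Z^7,  Ȟ^1(U;F) ≅ 0,  Ȟ^2(U;F) ≅ 0


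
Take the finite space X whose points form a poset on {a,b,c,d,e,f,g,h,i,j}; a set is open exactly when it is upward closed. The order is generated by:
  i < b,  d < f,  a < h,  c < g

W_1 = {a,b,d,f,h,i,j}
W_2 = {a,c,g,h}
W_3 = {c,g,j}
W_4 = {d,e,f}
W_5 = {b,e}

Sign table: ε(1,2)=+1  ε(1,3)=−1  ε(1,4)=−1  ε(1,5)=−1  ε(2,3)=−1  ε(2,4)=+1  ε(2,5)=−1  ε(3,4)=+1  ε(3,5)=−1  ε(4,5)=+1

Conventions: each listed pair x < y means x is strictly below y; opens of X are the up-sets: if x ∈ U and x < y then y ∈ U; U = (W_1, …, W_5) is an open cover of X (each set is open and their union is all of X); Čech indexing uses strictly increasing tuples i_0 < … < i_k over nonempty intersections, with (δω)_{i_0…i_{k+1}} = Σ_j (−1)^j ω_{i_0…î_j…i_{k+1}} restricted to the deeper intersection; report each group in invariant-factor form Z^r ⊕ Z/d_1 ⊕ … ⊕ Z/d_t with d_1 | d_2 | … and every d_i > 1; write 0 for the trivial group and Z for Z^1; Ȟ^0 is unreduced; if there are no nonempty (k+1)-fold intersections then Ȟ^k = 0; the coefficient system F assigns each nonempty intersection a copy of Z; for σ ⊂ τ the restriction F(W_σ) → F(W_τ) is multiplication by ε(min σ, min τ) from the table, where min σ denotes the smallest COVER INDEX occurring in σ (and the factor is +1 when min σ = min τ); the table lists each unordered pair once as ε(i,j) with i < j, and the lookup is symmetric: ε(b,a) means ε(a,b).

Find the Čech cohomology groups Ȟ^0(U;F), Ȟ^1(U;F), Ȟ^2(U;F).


Ȟ^0 = Z, Ȟ^1 = Z^2, Ȟ^2 = 0

nonempty overlaps:
  W12={a,h} W13={j} W14={d,f} W15={b} W23={c,g} W45={e}
C dims 5,6; δ0: rk 4, SNF 1^4
degree 0: 5−4−0 = 1 → Ȟ^0 ≅ Z
degree 1: 6−0−4 = 2 → Ȟ^1 ≅ Z^2
degree 2: 0−0−0 = 0 → Ȟ^2 ≅ 0


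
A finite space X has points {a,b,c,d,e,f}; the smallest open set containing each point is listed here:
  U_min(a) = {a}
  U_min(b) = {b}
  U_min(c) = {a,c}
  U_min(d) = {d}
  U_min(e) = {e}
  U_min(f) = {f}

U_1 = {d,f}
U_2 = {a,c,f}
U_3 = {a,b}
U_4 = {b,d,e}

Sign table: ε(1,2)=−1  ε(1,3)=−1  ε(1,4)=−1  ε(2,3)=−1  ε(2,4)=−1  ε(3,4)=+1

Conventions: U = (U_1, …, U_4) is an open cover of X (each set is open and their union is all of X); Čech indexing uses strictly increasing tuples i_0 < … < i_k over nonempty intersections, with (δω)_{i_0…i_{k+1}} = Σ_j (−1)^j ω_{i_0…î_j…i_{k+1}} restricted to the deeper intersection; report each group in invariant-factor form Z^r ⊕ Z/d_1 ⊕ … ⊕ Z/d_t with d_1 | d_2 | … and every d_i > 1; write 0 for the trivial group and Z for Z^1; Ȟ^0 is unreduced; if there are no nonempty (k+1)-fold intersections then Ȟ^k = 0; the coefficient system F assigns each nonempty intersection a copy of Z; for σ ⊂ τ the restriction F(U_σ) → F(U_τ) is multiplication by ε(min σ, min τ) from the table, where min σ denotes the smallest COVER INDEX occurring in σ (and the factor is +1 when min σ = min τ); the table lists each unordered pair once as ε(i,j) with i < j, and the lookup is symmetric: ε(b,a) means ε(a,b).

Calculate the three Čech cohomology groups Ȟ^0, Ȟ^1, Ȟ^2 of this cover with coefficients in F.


nerve simplices:
  U12={f} U14={d} U23={a} U34={b}
C dims 4,4; δ0: rk 4, SNF 1^3·2
degree 0: 4−4−0 = 0 → Ȟ^0 ≅ 0
degree 1: 4−0−4 = 0 plus torsion [2] → Ȟ^1 ≅ Z/2
degree 2: 0−0−0 = 0 → Ȟ^2 ≅ 0

Ȟ^0 ≅ 0,  Ȟ^1 ≅ Z/2,  Ȟ^2 ≅ 0


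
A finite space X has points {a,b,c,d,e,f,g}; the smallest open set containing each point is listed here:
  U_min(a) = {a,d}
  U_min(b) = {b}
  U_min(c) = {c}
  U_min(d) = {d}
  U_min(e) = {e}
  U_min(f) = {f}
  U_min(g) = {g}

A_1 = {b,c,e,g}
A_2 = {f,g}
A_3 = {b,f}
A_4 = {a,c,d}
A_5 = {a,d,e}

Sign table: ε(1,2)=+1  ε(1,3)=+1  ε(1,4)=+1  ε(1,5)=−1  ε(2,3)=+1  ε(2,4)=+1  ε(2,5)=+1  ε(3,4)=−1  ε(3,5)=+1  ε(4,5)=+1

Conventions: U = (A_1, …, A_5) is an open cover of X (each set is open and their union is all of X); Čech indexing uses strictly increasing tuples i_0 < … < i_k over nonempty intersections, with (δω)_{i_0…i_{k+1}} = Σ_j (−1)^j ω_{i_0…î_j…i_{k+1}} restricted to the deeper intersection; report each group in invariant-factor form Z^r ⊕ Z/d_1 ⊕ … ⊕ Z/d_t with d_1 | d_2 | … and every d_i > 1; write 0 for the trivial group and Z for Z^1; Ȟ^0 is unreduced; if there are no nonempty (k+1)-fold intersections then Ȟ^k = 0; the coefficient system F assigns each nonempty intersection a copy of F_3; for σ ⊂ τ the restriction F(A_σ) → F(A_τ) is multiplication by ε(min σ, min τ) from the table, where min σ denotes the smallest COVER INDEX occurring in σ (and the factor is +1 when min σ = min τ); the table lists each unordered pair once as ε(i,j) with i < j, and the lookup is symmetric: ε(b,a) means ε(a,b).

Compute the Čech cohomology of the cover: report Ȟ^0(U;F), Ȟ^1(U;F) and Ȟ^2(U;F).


Ȟ^0(U;F) ≅ 0,  Ȟ^1(U;F) ≅ Z/3,  Ȟ^2(U;F) ≅ 0

intersection data:
  A12={g} A13={b} A14={c} A15={e} A23={f} A45={a,d}
C dims 5,6; δ0: rk_F3 5
Ȟ^0 = (5 − 5) − 0 = 0, so Ȟ^0 ≅ 0
Ȟ^1 = (6 − 0) − 5 = 1, so Ȟ^1 ≅ Z/3
Ȟ^2 = (0 − 0) − 0 = 0, so Ȟ^2 ≅ 0


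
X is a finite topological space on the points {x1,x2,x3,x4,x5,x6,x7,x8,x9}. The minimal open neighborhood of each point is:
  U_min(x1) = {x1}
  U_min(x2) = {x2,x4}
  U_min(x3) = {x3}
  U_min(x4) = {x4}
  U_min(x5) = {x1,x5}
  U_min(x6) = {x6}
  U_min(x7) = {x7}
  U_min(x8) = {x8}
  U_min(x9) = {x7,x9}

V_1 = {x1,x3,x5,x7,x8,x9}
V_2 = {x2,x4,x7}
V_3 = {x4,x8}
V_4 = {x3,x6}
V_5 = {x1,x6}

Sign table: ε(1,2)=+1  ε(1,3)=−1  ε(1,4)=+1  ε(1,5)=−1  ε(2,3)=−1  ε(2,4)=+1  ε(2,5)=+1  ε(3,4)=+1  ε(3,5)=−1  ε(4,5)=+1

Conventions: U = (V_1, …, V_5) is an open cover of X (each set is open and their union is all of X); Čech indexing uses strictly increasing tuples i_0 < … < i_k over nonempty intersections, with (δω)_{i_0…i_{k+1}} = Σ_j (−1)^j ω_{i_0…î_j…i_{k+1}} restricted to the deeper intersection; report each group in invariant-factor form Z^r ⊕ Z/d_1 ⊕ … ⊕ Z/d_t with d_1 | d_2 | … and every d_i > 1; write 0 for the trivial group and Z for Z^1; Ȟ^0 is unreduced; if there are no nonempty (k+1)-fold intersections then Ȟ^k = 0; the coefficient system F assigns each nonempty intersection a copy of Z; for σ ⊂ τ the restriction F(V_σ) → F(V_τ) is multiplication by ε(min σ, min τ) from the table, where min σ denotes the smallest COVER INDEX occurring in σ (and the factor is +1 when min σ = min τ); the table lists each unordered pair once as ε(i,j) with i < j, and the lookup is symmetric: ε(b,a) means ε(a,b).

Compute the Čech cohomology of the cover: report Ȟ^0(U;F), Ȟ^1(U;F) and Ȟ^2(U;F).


nerve of the cover:
  V12={x7} V13={x8} V14={x3} V15={x1} V23={x4} V45={x6}
C dims 5,6; δ0: rk 5, SNF 1^4·2
Ȟ^0 = (5 − 5) − 0 = 0, so Ȟ^0 ≅ 0
Ȟ^1 = (6 − 0) − 5 = 1 plus torsion [2], so Ȟ^1 ≅ Z ⊕ Z/2
Ȟ^2 = (0 − 0) − 0 = 0, so Ȟ^2 ≅ 0

Ȟ^0(U;F) ≅ 0; Ȟ^1(U;F) ≅ Z ⊕ Z/2; Ȟ^2(U;F) ≅ 0


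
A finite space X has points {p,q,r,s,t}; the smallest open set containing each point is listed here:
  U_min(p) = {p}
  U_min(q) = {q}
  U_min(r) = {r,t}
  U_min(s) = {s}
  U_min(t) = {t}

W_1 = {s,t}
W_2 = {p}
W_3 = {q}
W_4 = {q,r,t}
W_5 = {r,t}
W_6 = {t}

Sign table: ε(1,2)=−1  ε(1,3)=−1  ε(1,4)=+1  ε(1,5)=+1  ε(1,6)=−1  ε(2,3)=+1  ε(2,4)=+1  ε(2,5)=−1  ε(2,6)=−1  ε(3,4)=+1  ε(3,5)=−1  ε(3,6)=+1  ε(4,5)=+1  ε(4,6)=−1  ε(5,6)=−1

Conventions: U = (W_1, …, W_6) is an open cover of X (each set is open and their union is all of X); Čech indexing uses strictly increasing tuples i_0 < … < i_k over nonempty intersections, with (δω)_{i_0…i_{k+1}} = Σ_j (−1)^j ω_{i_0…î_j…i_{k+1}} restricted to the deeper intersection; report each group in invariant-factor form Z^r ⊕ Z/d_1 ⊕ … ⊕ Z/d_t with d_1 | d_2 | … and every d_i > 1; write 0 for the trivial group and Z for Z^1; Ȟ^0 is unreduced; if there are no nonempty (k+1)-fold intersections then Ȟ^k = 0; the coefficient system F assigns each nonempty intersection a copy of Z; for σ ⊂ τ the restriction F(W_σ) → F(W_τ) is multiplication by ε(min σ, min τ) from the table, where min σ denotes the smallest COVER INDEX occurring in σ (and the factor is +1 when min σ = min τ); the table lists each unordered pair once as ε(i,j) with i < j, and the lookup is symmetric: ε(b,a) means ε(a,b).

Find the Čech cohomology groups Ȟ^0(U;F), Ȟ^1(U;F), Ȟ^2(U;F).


nonempty overlaps:
  W14={t} W15={t} W16={t} W34={q} W45={r,t} W46={t} W56={t}
  W145={t} W146={t} W156={t} W456={t}
  W1456={t}
C dims 6,7,4,1; δ0: rk 4, SNF 1^4; δ1: rk 3, SNF 1^3; δ2: rk 1, SNF 1^1
degree 0: 6−4−0 = 2 → Ȟ^0 ≅ Z^2
degree 1: 7−3−4 = 0 → Ȟ^1 ≅ 0
degree 2: 4−1−3 = 0 → Ȟ^2 ≅ 0

Ȟ^0 ≅ Z^2, Ȟ^1 ≅ 0, Ȟ^2 ≅ 0


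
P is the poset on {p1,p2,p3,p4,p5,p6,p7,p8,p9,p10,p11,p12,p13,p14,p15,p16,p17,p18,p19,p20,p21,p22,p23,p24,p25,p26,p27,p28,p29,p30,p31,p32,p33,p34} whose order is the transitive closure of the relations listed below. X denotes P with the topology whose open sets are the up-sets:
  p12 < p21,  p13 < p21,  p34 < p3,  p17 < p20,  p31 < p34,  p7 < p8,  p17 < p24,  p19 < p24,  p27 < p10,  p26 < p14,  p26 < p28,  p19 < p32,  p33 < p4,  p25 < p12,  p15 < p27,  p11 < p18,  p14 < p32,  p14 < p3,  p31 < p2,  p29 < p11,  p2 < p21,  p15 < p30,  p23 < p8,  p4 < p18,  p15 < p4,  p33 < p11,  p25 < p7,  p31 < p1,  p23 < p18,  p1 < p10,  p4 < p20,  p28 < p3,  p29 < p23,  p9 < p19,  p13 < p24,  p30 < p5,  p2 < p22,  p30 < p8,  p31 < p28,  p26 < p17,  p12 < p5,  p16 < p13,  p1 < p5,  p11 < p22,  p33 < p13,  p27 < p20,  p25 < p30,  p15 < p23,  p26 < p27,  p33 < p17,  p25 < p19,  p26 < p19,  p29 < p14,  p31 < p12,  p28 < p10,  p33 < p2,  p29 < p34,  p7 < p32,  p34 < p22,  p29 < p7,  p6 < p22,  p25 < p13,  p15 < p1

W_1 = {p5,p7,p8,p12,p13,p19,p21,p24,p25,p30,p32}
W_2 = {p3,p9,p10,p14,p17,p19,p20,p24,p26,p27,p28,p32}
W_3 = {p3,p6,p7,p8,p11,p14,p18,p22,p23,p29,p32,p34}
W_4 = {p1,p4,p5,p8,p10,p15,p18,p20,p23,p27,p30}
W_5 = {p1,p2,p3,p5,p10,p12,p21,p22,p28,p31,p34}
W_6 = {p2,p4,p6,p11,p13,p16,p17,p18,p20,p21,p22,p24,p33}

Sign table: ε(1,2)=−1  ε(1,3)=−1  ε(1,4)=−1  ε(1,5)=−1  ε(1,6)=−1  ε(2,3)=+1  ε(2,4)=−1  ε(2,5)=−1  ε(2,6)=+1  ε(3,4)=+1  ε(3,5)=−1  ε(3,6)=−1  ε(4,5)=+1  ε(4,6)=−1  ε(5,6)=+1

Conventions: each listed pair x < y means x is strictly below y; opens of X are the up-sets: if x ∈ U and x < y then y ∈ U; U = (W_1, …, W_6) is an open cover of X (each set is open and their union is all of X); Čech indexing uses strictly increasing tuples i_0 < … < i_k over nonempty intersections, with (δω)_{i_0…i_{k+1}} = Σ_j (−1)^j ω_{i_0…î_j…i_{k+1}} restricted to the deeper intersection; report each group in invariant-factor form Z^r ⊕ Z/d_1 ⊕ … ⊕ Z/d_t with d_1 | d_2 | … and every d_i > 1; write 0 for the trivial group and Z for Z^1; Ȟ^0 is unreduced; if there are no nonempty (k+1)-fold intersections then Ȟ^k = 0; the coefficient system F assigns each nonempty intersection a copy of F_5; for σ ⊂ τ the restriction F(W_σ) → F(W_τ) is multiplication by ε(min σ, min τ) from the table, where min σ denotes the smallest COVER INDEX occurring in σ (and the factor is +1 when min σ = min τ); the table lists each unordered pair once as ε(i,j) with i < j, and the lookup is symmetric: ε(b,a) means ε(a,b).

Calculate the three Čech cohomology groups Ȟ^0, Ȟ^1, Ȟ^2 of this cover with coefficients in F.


nerve simplices:
  W12={p19,p24,p32} W13={p7,p8,p32} W14={p5,p8,p30} W15={p5,p12,p21} W16={p13,p21,p24} W23={p3,p14,p32} W24={p10,p20,p27} W25={p3,p10,p28} W26={p17,p20,p24} W34={p8,p18,p23} W35={p3,p22,p34} W36={p6,p11,p18,p22} W45={p1,p5,p10} W46={p4,p18,p20} W56={p2,p21,p22}
  W123={p32} W126={p24} W134={p8} W145={p5} W156={p21} W235={p3} W245={p10} W246={p20} W346={p18} W356={p22}
C dims 6,15,10; δ0: rk_F5 6; δ1: rk_F5 9
degree 0: 6−6−0 = 0 → Ȟ^0 ≅ 0
degree 1: 15−9−6 = 0 → Ȟ^1 ≅ 0
degree 2: 10−0−9 = 1 → Ȟ^2 ≅ Z/5

Ȟ^0 ≅ 0; Ȟ^1 ≅ 0; Ȟ^2 ≅ Z/5


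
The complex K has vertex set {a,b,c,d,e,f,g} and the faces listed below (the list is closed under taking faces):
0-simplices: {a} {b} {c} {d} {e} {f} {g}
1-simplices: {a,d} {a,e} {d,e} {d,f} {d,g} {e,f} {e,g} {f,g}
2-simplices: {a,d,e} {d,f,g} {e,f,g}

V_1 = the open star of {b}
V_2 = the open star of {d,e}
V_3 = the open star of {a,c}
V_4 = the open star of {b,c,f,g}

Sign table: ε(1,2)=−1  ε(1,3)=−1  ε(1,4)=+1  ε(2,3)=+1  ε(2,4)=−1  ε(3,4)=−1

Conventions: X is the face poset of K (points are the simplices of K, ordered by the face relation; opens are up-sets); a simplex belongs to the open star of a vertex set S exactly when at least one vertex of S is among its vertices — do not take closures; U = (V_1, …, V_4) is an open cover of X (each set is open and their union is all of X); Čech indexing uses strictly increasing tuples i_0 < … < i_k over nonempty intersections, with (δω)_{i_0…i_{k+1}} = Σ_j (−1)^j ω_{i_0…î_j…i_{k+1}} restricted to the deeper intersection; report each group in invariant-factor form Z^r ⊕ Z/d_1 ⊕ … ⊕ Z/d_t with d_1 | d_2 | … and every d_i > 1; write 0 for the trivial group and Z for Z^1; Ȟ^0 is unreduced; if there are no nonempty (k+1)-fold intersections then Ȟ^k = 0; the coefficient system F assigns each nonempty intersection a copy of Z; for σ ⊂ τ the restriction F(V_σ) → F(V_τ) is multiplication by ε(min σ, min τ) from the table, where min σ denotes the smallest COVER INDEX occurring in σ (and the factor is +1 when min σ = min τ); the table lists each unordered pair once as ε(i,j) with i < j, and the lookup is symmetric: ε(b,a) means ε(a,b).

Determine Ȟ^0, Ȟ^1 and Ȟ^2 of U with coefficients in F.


nonempty overlaps:
  V1={{b}} V2={{d},{e},{a,d},{a,e},{d,e},{d,f},{d,g},{e,f},{e,g},{a,d,e},{d,f,g},{e,f,g}} V3={{a},{c},{a,d},{a,e},{a,d,e}} V4={{b},{c},{f},{g},{d,f},{d,g},{e,f},{e,g},{f,g},{d,f,g},{e,f,g}}
  V14={{b}} V23={{a,d},{a,e},{a,d,e}} V24={{d,f},{d,g},{e,f},{e,g},{d,f,g},{e,f,g}} V34={{c}}
C dims 4,4; δ0: rk 3, SNF 1^3
degree 0: 4−3−0 = 1 → Ȟ^0 ≅ Z
degree 1: 4−0−3 = 1 → Ȟ^1 ≅ Z
degree 2: 0−0−0 = 0 → Ȟ^2 ≅ 0

Ȟ^0 = Z, Ȟ^1 = Z and Ȟ^2 = 0


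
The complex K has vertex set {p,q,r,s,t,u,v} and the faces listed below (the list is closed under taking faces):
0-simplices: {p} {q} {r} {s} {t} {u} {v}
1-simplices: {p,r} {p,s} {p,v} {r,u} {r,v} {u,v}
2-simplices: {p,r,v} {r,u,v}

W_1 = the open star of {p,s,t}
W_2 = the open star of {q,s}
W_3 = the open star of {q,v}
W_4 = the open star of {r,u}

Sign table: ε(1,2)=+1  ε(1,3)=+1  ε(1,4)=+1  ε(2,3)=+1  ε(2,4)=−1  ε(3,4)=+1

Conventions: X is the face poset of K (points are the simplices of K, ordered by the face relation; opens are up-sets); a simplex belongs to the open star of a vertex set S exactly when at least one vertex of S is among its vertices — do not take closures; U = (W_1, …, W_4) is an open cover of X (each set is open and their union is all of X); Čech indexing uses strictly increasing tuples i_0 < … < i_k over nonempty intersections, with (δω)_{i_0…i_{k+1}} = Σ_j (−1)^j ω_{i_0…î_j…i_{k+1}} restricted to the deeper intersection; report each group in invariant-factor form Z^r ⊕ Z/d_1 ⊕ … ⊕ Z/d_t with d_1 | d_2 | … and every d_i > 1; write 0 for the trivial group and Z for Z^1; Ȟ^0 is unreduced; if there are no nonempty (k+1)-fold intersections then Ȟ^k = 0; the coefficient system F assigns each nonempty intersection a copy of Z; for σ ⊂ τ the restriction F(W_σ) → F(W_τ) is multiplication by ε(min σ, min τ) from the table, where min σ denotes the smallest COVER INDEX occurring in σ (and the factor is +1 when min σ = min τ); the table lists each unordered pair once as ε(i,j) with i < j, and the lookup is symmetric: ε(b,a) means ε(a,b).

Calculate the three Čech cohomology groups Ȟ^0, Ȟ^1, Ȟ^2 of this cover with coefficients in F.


nonempty overlaps:
  W1={{p},{s},{t},{p,r},{p,s},{p,v},{p,r,v}} W2={{q},{s},{p,s}} W3={{q},{v},{p,v},{r,v},{u,v},{p,r,v},{r,u,v}} W4={{r},{u},{p,r},{r,u},{r,v},{u,v},{p,r,v},{r,u,v}}
  W12={{s},{p,s}} W13={{p,v},{p,r,v}} W14={{p,r},{p,r,v}} W23={{q}} W34={{r,v},{u,v},{p,r,v},{r,u,v}}
  W134={{p,r,v}}
C dims 4,5,1; δ0: rk 3, SNF 1^3; δ1: rk 1, SNF 1^1
degree 0: 4−3−0 = 1 → Ȟ^0 ≅ Z
degree 1: 5−1−3 = 1 → Ȟ^1 ≅ Z
degree 2: 1−0−1 = 0 → Ȟ^2 ≅ 0

Ȟ^0(U;F) ≅ Z, Ȟ^1(U;F) ≅ Z and Ȟ^2(U;F) ≅ 0


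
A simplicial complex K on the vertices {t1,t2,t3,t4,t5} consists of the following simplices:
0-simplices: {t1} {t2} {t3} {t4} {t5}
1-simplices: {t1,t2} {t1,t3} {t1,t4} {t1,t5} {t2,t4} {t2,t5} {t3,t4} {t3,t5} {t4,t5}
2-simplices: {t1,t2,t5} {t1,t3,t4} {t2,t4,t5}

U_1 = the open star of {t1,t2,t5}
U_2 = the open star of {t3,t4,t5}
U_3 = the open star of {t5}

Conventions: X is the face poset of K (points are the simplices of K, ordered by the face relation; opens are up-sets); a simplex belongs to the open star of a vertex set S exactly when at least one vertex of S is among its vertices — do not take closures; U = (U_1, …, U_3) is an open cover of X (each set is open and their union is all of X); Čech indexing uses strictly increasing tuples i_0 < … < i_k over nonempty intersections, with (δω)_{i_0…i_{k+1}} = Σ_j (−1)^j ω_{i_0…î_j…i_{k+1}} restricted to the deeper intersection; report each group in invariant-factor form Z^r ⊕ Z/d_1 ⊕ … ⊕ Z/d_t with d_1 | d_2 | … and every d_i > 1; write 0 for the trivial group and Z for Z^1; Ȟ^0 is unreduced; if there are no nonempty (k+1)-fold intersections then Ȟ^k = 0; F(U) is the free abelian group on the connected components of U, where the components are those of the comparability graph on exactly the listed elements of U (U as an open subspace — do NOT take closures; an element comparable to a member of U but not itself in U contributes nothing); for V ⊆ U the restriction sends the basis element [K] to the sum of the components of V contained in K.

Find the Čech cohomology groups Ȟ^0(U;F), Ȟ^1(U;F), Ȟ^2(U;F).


cover nerve:
  U1={{t1},{t2},{t5},{t1,t2},{t1,t3},{t1,t4},{t1,t5},{t2,t4},{t2,t5},{t3,t5},{t4,t5},{t1,t2,t5},{t1,t3,t4},{t2,t4,t5}} U2={{t3},{t4},{t5},{t1,t3},{t1,t4},{t1,t5},{t2,t4},{t2,t5},{t3,t4},{t3,t5},{t4,t5},{t1,t2,t5},{t1,t3,t4},{t2,t4,t5}} U3={{t5},{t1,t5},{t2,t5},{t3,t5},{t4,t5},{t1,t2,t5},{t2,t4,t5}}
  U12={{t5},{t1,t3},{t1,t4},{t1,t5},{t2,t4},{t2,t5},{t3,t5},{t4,t5},{t1,t2,t5},{t1,t3,t4},{t2,t4,t5}} U13={{t5},{t1,t5},{t2,t5},{t3,t5},{t4,t5},{t1,t2,t5},{t2,t4,t5}} U23={{t5},{t1,t5},{t2,t5},{t3,t5},{t4,t5},{t1,t2,t5},{t2,t4,t5}}
  U123={{t5},{t1,t5},{t2,t5},{t3,t5},{t4,t5},{t1,t2,t5},{t2,t4,t5}}
components per intersection:
  U1: {{t1},{t2},{t5},{t1,t2},{t1,t3},{t1,t4},{t1,t5},{t2,t4},{t2,t5},{t3,t5},{t4,t5},{t1,t2,t5},{t1,t3,t4},{t2,t4,t5}}
  U2: {{t3},{t4},{t5},{t1,t3},{t1,t4},{t1,t5},{t2,t4},{t2,t5},{t3,t4},{t3,t5},{t4,t5},{t1,t2,t5},{t1,t3,t4},{t2,t4,t5}}
  U3: {{t5},{t1,t5},{t2,t5},{t3,t5},{t4,t5},{t1,t2,t5},{t2,t4,t5}}
  U12: {{t5},{t1,t5},{t2,t4},{t2,t5},{t3,t5},{t4,t5},{t1,t2,t5},{t2,t4,t5}} {{t1,t3},{t1,t4},{t1,t3,t4}}
  U13: {{t5},{t1,t5},{t2,t5},{t3,t5},{t4,t5},{t1,t2,t5},{t2,t4,t5}}
  U23: {{t5},{t1,t5},{t2,t5},{t3,t5},{t4,t5},{t1,t2,t5},{t2,t4,t5}}
  U123: {{t5},{t1,t5},{t2,t5},{t3,t5},{t4,t5},{t1,t2,t5},{t2,t4,t5}}
C dims 3,4,1; δ0: rk 2, SNF 1^2; δ1: rk 1, SNF 1^1
Ȟ^0: (3−2)−0=1 ⇒ Z
Ȟ^1: (4−1)−2=1 ⇒ Z
Ȟ^2: (1−0)−1=0 ⇒ 0

Ȟ^0(U;F) ≅ Z,  Ȟ^1(U;F) ≅ Z,  Ȟ^2(U;F) ≅ 0


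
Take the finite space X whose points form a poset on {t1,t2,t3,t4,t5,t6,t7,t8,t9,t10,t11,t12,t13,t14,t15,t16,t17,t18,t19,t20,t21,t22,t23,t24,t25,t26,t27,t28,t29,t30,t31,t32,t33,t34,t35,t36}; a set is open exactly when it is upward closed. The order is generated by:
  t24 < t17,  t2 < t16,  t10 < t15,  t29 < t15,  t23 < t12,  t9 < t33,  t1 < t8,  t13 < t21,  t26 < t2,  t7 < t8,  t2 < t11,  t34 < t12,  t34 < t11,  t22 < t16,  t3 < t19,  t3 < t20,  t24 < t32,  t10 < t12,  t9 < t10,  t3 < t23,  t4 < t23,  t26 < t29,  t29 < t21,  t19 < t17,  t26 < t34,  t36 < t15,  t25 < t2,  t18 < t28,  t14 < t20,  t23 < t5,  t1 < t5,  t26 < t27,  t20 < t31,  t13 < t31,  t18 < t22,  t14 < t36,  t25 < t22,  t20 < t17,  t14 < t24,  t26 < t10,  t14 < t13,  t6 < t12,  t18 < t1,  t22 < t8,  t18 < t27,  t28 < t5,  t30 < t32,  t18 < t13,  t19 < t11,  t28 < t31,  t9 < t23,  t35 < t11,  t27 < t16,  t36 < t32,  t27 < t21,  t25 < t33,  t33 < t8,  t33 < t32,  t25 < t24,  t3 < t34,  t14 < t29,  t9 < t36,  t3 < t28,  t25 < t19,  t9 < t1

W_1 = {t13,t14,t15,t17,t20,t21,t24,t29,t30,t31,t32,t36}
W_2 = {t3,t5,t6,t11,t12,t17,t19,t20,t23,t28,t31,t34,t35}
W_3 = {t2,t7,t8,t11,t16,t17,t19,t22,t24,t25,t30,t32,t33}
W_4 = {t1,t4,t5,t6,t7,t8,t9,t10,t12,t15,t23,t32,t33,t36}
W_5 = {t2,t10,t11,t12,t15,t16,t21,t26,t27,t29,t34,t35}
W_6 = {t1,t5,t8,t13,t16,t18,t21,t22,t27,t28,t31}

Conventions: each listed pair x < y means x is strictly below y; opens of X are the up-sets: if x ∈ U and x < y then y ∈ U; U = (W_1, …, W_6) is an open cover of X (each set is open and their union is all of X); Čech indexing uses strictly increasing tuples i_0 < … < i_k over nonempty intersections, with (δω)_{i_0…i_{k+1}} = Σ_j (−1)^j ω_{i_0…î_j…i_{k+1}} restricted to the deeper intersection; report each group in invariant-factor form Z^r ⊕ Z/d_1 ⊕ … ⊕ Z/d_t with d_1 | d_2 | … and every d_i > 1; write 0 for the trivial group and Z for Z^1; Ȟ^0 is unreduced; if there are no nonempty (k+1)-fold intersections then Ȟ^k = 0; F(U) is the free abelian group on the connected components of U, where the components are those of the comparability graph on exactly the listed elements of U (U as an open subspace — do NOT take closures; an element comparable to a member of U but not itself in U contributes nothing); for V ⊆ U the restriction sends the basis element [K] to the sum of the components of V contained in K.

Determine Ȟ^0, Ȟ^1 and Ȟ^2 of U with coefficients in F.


nonempty intersections:
  W12={t17,t20,t31} W13={t17,t24,t30,t32} W14={t15,t32,t36} W15={t15,t21,t29} W16={t13,t21,t31} W23={t11,t17,t19} W24={t5,t6,t12,t23} W25={t11,t12,t34,t35} W26={t5,t28,t31} W34={t7,t8,t32,t33} W35={t2,t11,t16} W36={t8,t16,t22} W45={t10,t12,t15} W46={t1,t5,t8} W56={t16,t21,t27}
  W123={t17} W126={t31} W134={t32} W145={t15} W156={t21} W235={t11} W245={t12} W246={t5} W346={t8} W356={t16}
components per intersection:
  W1: {t13,t14,t15,t17,t20,t21,t24,t29,t30,t31,t32,t36}
  W2: {t3,t5,t6,t11,t12,t17,t19,t20,t23,t28,t31,t34,t35}
  W3: {t2,t7,t8,t11,t16,t17,t19,t22,t24,t25,t30,t32,t33}
  W4: {t1,t4,t5,t6,t7,t8,t9,t10,t12,t15,t23,t32,t33,t36}
  W5: {t2,t10,t11,t12,t15,t16,t21,t26,t27,t29,t34,t35}
  W6: {t1,t5,t8,t13,t16,t18,t21,t22,t27,t28,t31}
  W12: {t17,t20,t31}
  W13: {t17,t24,t30,t32}
  W14: {t15,t32,t36}
  W15: {t15,t21,t29}
  W16: {t13,t21,t31}
  W23: {t11,t17,t19}
  W24: {t5,t6,t12,t23}
  W25: {t11,t12,t34,t35}
  W26: {t5,t28,t31}
  W34: {t7,t8,t32,t33}
  W35: {t2,t11,t16}
  W36: {t8,t16,t22}
  W45: {t10,t12,t15}
  W46: {t1,t5,t8}
  W56: {t16,t21,t27}
  W123: {t17}
  W126: {t31}
  W134: {t32}
  W145: {t15}
  W156: {t21}
  W235: {t11}
  W245: {t12}
  W246: {t5}
  W346: {t8}
  W356: {t16}
C dims 6,15,10; δ0: rk 5, SNF 1^5; δ1: rk 10, SNF 1^9·2
Ȟ^0: (6−5)−0=1 ⇒ Z
Ȟ^1: (15−10)−5=0 ⇒ 0
Ȟ^2: (10−0)−10=0 plus torsion [2] ⇒ Z/2

Ȟ^0 = Z,  Ȟ^1 = 0,  Ȟ^2 = Z/2
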